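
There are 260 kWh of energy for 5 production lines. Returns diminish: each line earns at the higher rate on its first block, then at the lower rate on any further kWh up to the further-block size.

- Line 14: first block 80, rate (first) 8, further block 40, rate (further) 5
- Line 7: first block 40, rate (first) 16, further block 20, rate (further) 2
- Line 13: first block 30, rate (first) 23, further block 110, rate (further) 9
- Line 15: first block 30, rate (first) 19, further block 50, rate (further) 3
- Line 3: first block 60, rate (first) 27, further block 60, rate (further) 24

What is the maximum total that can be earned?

Treat each block as its own option and order by rate: Line 3/first 27 > Line 3/second 24 > Line 13/first 23 > Line 15/first 19 > Line 7/first 16 > Line 13/second 9 > Line 14/first 8 > Line 14/second 5 > Line 15/second 3 > Line 7/second 2.
Line 3/first (27): +60 — 200 left.
Line 3/second (24): +60 — 140 left.
Line 13 first at 23: fill all 30 — 110 left.
Line 15/first (19): +30 — 80 left.
Line 7 first at 16: fill all 40 — 40 left.
Line 13/second: +40 of 110 at 9; pool empty.
Total = 27×60 + 24×60 + 23×30 + 19×30 + 16×40 + 9×40 = 5320.

5320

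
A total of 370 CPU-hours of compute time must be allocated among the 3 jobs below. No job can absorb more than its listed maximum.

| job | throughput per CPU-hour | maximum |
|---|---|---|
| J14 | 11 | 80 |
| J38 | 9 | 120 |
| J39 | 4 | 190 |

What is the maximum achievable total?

Rank by throughput per CPU-hour: J14 11 > J38 9 > J39 4.
J14 takes 80 to reach its cap of 80 → 290 left.
Give J38 120 to hit its cap of 120 → 170 left.
Only 170 left; J39 takes them to reach 170.
Total = 11×80 + 9×120 + 4×170 = 2640.

2640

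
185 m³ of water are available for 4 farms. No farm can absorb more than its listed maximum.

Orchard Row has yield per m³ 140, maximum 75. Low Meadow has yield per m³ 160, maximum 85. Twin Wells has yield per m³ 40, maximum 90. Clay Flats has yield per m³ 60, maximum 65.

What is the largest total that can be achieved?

25600

Highest yield per m³ first: Low Meadow 160 > Orchard Row 140 > Clay Flats 60 > Twin Wells 40.
Give Low Meadow 85 to hit its cap of 85 — 100 left.
Orchard Row: +75 to 75 (cap) — 25 left.
Clay Flats: +25 (room for 65) → 25. Pool exhausted.
Total = 140×75 + 160×85 + 60×25 = 25600.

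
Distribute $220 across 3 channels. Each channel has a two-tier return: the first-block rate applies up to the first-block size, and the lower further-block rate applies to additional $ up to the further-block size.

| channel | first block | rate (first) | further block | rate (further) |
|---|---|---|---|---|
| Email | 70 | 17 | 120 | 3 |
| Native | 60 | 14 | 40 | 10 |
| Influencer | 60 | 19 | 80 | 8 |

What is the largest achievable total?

3470

Rank every tier by rate: Influencer/T1 19 > Email/T1 17 > Native/T1 14 > Native/T2 10 > Influencer/T2 8 > Email/T2 3.
Influencer/T1 (19): +60 ; 160 left.
Email/T1 (17): +70 ; 90 left.
Native/T1 (14): +60 ; 30 left.
Native T2 at 10: only 30 left, fill 30.
Total = 19×60 + 17×70 + 14×60 + 10×30 = 3470.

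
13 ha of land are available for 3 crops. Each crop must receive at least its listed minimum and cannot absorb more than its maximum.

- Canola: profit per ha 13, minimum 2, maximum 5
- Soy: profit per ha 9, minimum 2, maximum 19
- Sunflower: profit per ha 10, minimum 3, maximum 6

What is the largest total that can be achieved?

143

Meeting every minimum uses 2+2+3 = 7 ha, leaving 6.
Order the crops by profit per ha: Canola 13 > Sunflower 10 > Soy 9.
Canola: +3 to 5 (cap) → 3 left.
Sunflower takes 3 more to reach its cap of 6 → 0 left.
Total = 13×5 + 9×2 + 10×6 = 143.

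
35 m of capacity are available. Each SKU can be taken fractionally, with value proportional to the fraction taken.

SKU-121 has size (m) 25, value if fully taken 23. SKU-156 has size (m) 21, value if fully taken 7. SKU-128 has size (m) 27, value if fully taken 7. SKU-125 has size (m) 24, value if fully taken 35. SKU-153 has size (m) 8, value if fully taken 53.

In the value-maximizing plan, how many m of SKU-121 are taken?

3

Best value per unit of size first: SKU-153 53/8≈6.62, SKU-125 35/24≈1.46, SKU-121 23/25≈0.92, SKU-156 7/21≈0.333, SKU-128 7/27≈0.259.
All 8 m of SKU-153 fit (value 53) → 27 remain.
All 24 m of SKU-125 fit (value 35) → 3 remain.
3 m left: a 3/25 share of SKU-121 gives 23×3/25 = 2.76.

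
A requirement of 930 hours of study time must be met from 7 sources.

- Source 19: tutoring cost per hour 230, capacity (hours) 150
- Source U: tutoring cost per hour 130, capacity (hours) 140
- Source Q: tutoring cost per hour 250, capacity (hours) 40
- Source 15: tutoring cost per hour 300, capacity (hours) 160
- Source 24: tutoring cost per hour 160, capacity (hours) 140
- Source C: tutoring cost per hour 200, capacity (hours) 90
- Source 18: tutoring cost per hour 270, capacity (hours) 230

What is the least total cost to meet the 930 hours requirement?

207200

Use sources in increasing cost order.
Source U at 130: take all 140 hours ; 790 still needed.
Take 140 from Source 24 at 160 ; need 650 more.
Take 90 from Source C at 200 ; need 560 more.
Take 150 from Source 19 at 230 ; need 410 more.
Take 40 from Source Q at 250 ; need 370 more.
Source 18 (270): use full 230 ; 140 hours to go.
Source 15 (300): take the remaining 140 ; done.
Cost = 140×130 + 140×160 + 90×200 + 150×230 + 40×250 + 230×270 + 140×300 = 207200.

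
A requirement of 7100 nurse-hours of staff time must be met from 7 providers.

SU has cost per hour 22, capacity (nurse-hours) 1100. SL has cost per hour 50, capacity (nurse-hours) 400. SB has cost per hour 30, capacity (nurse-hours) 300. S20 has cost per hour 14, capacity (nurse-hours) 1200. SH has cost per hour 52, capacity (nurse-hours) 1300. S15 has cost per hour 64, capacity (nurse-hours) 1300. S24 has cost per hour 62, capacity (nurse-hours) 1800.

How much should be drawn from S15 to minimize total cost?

1000

Use providers in increasing cost order.
S20 at 14: take all 1200 nurse-hours ; 5900 still needed.
SU at 22: take all 1100 nurse-hours ; 4800 still needed.
SB (30): use full 300 ; 4500 nurse-hours to go.
SL at 50: take all 400 nurse-hours ; 4100 still needed.
SH at 52: take all 1300 nurse-hours ; 2800 still needed.
Take 1800 from S24 at 62 ; need 1000 more.
S15 at 64: take 1000 of its 1300 ; requirement met.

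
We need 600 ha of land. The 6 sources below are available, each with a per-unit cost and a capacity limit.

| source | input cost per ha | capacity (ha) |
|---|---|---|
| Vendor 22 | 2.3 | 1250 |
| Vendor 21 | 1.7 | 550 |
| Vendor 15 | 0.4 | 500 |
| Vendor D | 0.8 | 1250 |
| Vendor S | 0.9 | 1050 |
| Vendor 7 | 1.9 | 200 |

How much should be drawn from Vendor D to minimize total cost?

100

Use sources in increasing cost order.
Take 500 from Vendor 15 at 0.4 → need 100 more.
Take 100 from Vendor D at 0.8 to finish.
Vendor S, Vendor 21, Vendor 7, Vendor 22: unused.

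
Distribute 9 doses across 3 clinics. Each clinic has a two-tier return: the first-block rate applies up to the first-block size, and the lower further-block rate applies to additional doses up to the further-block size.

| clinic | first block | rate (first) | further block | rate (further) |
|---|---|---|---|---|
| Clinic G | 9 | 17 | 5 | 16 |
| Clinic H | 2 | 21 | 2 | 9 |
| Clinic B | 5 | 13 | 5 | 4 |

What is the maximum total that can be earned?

161

Treat each block as its own option and order by rate: Clinic H/first 21 > Clinic G/first 17 > Clinic G/second 16 > Clinic B/first 13 > Clinic H/second 9 > Clinic B/second 4.
Clinic H first at 21: fill all 2 ; 7 left.
Clinic G first at 17: only 7 left, fill 7.
Total = 21×2 + 17×7 = 161.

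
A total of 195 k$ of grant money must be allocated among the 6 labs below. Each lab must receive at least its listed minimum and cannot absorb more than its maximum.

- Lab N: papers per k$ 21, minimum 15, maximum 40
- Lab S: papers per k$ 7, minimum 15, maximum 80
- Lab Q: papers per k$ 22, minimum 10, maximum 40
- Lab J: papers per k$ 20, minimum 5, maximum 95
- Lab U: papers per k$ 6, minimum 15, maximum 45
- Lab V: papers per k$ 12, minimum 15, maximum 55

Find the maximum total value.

3495

Meeting every minimum uses 15+15+10+5+15+15 = 75 k$, leaving 120.
Order the labs by papers per k$: Lab Q 22 > Lab N 21 > Lab J 20 > Lab V 12 > Lab S 7 > Lab U 6.
Give Lab Q 30 more to hit its cap of 40 → 90 left.
Give Lab N 25 more to hit its cap of 40 → 65 left.
Only 65 left; Lab J takes them to reach 70.
Total = 21×40 + 7×15 + 22×40 + 20×70 + 6×15 + 12×15 = 3495.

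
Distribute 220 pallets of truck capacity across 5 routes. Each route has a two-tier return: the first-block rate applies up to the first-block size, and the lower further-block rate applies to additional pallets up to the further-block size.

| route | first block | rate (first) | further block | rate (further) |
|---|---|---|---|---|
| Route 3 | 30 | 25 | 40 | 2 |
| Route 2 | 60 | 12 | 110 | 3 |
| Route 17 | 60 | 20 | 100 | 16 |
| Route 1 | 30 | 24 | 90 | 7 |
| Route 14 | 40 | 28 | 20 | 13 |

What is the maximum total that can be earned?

4750

Rank every tier by rate: Route 14/T1 28 > Route 3/T1 25 > Route 1/T1 24 > Route 17/T1 20 > Route 17/T2 16 > Route 14/T2 13 > Route 2/T1 12 > Route 1/T2 7 > Route 2/T2 3 > Route 3/T2 2.
Fill Route 14 T1 block (40 at 28) — 180 left.
Fill Route 3 T1 block (30 at 25) — 150 left.
Route 1/T1 (24): +30 — 120 left.
Route 17/T1 (20): +60 — 60 left.
Route 17/T2: +60 of 100 at 16; pool empty.
Total = 28×40 + 25×30 + 24×30 + 20×60 + 16×60 = 4750.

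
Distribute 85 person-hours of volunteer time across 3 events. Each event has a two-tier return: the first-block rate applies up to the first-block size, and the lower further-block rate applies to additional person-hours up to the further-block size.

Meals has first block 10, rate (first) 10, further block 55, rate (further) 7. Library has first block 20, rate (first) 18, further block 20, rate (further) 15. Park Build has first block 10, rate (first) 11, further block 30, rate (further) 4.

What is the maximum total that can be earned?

1045

Treat each block as its own option and order by rate: Library/T1 18 > Library/T2 15 > Park Build/T1 11 > Meals/T1 10 > Meals/T2 7 > Park Build/T2 4.
Library T1 at 18: fill all 20 ; 65 left.
Library T2 at 15: fill all 20 ; 45 left.
Fill Park Build T1 block (10 at 11) ; 35 left.
Meals/T1 (10): +10 ; 25 left.
Meals/T2: +25 of 55 at 7; pool empty.
Total = 18×20 + 15×20 + 11×10 + 10×10 + 7×25 = 1045.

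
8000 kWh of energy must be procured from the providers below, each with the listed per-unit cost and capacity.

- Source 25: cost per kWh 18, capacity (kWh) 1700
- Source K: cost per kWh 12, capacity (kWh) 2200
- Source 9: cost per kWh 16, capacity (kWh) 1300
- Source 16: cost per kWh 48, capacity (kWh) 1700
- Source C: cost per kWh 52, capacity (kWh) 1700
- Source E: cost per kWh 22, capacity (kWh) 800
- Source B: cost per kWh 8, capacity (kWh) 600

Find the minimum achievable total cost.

Fill from the cheapest provider first.
Source B (8): use full 600 — 7400 kWh to go.
Take 2200 from Source K at 12 — need 5200 more.
Take 1300 from Source 9 at 16 — need 3900 more.
Source 25 at 18: take all 1700 kWh — 2200 still needed.
Take 800 from Source E at 22 — need 1400 more.
Source 16 (48): take the remaining 1400 — done.
Source C: unused.
Cost = 600×8 + 2200×12 + 1300×16 + 1700×18 + 800×22 + 1400×48 = 167400.

167400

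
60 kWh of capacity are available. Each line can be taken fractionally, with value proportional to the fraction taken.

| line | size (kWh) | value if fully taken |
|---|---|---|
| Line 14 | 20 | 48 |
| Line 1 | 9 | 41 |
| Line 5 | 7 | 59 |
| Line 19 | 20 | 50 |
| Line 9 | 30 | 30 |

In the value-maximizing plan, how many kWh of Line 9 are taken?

4

Best value per unit of size first: Line 5 59/7≈8.43, Line 1 41/9≈4.56, Line 19 50/20≈2.5, Line 14 48/20≈2.4, Line 9 30/30≈1.
Take all of Line 5 (7 kWh, value 59) → 53 kWh left.
Take all of Line 1 (9 kWh, value 41) → 44 kWh left.
Line 19: take in full, 20 kWh for value 50 → 24 left.
All 20 kWh of Line 14 fit (value 48) → 4 remain.
4 kWh left: a 4/30 share of Line 9 gives 30×4/30 = 4.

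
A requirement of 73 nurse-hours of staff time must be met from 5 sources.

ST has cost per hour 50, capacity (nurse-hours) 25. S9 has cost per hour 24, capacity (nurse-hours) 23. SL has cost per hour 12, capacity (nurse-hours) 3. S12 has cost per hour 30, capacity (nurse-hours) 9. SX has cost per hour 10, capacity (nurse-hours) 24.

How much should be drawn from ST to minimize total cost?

Use sources in increasing cost order.
SX (10): use full 24 — 49 nurse-hours to go.
SL (12): use full 3 — 46 nurse-hours to go.
S9 at 24: take all 23 nurse-hours — 23 still needed.
S12 (30): use full 9 — 14 nurse-hours to go.
ST (50): take the remaining 14 — done.

14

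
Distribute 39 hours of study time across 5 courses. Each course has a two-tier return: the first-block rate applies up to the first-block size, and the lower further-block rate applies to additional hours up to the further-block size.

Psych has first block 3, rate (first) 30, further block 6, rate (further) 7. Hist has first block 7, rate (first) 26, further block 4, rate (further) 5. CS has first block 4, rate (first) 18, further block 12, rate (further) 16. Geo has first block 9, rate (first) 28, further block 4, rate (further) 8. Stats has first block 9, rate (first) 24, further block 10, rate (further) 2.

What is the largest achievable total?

924

Treat each block as its own option and order by rate: Psych/T1 30 > Geo/T1 28 > Hist/T1 26 > Stats/T1 24 > CS/T1 18 > CS/T2 16 > Geo/T2 8 > Psych/T2 7 > Hist/T2 5 > Stats/T2 2.
Psych T1 at 30: fill all 3 ; 36 left.
Geo T1 at 28: fill all 9 ; 27 left.
Hist T1 at 26: fill all 7 ; 20 left.
Stats/T1 (24): +9 ; 11 left.
CS/T1 (18): +4 ; 7 left.
CS T2 at 16: only 7 left, fill 7.
Total = 30×3 + 28×9 + 26×7 + 24×9 + 18×4 + 16×7 = 924.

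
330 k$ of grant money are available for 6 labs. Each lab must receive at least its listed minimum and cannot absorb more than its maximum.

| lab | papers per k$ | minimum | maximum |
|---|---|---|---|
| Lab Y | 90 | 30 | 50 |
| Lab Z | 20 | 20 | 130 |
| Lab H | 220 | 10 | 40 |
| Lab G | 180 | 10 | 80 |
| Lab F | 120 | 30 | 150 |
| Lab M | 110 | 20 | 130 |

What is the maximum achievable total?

45300

Meeting every minimum uses 30+20+10+10+30+20 = 120 k$, leaving 210.
Order the labs by papers per k$: Lab H 220 > Lab G 180 > Lab F 120 > Lab M 110 > Lab Y 90 > Lab Z 20.
Give Lab H 30 more to hit its cap of 40 — 180 left.
Lab G: +70 to 80 (cap) — 110 left.
Lab F has room for 120 more but only 110 remain, so it gets 140.
Total = 90×30 + 20×20 + 220×40 + 180×80 + 120×140 + 110×20 = 45300.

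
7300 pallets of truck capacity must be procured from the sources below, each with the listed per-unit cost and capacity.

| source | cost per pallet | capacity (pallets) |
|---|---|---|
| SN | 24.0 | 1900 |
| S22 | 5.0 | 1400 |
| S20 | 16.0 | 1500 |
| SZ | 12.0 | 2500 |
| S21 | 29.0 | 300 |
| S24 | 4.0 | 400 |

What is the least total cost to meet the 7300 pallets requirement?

Cheapest first:
S24 (4.0): use full 400 — 6900 pallets to go.
S22 at 5.0: take all 1400 pallets — 5500 still needed.
Take 2500 from SZ at 12.0 — need 3000 more.
Take 1500 from S20 at 16.0 — need 1500 more.
SN at 24.0: take 1500 of its 1900 — requirement met.
S21: unused.
Cost = 400×4.0 + 1400×5.0 + 2500×12.0 + 1500×16.0 + 1500×24.0 = 98600.

98600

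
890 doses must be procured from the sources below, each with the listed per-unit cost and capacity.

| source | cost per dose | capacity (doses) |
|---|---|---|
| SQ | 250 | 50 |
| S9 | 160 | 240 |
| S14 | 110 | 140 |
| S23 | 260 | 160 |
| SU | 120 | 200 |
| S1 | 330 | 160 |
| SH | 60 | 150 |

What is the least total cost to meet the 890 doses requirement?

127900

Cheapest first:
SH at 60: take all 150 doses ; 740 still needed.
S14 at 110: take all 140 doses ; 600 still needed.
SU (120): use full 200 ; 400 doses to go.
Take 240 from S9 at 160 ; need 160 more.
SQ (250): use full 50 ; 110 doses to go.
Take 110 from S23 at 260 to finish.
S1: unused.
Cost = 150×60 + 140×110 + 200×120 + 240×160 + 50×250 + 110×260 = 127900.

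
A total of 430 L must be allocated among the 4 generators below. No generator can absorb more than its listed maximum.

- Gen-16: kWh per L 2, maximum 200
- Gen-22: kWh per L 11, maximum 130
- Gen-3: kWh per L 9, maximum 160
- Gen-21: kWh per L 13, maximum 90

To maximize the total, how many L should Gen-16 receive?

Highest kWh per L first: Gen-21 13 > Gen-22 11 > Gen-3 9 > Gen-16 2.
Gen-21: +90 to 90 (cap) → 340 left.
Gen-22: +130 to 130 (cap) → 210 left.
Give Gen-3 160 to hit its cap of 160 → 50 left.
Only 50 left; Gen-16 takes them to reach 50.

50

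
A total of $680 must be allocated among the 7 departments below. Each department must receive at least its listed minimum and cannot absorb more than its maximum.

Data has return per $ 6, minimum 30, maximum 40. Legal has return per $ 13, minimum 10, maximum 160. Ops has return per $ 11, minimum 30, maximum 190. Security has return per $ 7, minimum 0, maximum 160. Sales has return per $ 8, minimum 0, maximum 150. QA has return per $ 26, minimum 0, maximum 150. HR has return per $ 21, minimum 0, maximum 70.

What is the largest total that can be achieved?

Meeting every minimum uses 30+10+30+0+0+0+0 = 70 $, leaving 610.
Rank by return per $: QA 26 > HR 21 > Legal 13 > Ops 11 > Sales 8 > Security 7 > Data 6.
QA takes 150 more to reach its cap of 150 — 460 left.
HR: +70 to 70 (cap) — 390 left.
Legal takes 150 more to reach its cap of 160 — 240 left.
Ops: +160 to 190 (cap) — 80 left.
Sales has room for 150 more but only 80 remain, so it gets 80.
Total = 6×30 + 13×160 + 11×190 + 8×80 + 26×150 + 21×70 = 10360.

10360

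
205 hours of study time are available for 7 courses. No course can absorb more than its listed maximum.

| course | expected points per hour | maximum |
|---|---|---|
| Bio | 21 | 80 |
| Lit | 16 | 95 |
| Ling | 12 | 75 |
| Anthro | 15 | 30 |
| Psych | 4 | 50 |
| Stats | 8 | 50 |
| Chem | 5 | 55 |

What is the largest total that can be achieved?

Order the courses by expected points per hour: Bio 21 > Lit 16 > Anthro 15 > Ling 12 > Stats 8 > Chem 5 > Psych 4.
Bio takes 80 to reach its cap of 80 ; 125 left.
Give Lit 95 to hit its cap of 95 ; 30 left.
Anthro: +30 to 30 (cap) ; 0 left.
Total = 21×80 + 16×95 + 15×30 = 3650.

3650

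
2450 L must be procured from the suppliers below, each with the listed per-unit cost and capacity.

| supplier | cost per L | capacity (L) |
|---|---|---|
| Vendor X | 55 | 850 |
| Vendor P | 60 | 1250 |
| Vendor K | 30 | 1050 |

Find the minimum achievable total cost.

111250

Cheapest first:
Take 1050 from Vendor K at 30 ; need 1400 more.
Vendor X (55): use full 850 ; 550 L to go.
Take 550 from Vendor P at 60 to finish.
Cost = 1050×30 + 850×55 + 550×60 = 111250.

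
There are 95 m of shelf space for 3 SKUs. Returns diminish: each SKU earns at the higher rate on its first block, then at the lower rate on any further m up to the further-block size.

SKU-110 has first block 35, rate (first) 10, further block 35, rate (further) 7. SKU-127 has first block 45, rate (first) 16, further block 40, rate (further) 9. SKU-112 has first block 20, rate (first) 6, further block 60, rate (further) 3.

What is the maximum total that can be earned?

1205

Rank every tier by rate: SKU-127/T1 16 > SKU-110/T1 10 > SKU-127/T2 9 > SKU-110/T2 7 > SKU-112/T1 6 > SKU-112/T2 3.
SKU-127/T1 (16): +45 ; 50 left.
Fill SKU-110 T1 block (35 at 10) ; 15 left.
15 remain; put them into SKU-127 T2 at 9.
Total = 16×45 + 10×35 + 9×15 = 1205.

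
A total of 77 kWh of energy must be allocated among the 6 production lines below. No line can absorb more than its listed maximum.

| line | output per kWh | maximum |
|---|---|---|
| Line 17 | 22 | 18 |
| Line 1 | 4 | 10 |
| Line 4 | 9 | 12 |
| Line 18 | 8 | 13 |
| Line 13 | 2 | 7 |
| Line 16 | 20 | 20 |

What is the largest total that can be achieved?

1056

Highest output per kWh first: Line 17 22 > Line 16 20 > Line 4 9 > Line 18 8 > Line 1 4 > Line 13 2.
Give Line 17 18 to hit its cap of 18 — 59 left.
Line 16: +20 to 20 (cap) — 39 left.
Give Line 4 12 to hit its cap of 12 — 27 left.
Line 18 takes 13 to reach its cap of 13 — 14 left.
Give Line 1 10 to hit its cap of 10 — 4 left.
Line 13 has room for 7 but only 4 remain, so it gets 4.
Total = 22×18 + 4×10 + 9×12 + 8×13 + 2×4 + 20×20 = 1056.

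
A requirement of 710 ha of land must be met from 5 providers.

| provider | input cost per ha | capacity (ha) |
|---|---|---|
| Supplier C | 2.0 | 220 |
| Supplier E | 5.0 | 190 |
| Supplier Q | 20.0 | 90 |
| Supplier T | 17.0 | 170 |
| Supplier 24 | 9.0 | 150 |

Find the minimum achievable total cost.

5290

Fill from the cheapest provider first.
Supplier C at 2.0: take all 220 ha — 490 still needed.
Take 190 from Supplier E at 5.0 — need 300 more.
Take 150 from Supplier 24 at 9.0 — need 150 more.
Take 150 from Supplier T at 17.0 to finish.
Supplier Q: unused.
Cost = 220×2.0 + 190×5.0 + 150×9.0 + 150×17.0 = 5290.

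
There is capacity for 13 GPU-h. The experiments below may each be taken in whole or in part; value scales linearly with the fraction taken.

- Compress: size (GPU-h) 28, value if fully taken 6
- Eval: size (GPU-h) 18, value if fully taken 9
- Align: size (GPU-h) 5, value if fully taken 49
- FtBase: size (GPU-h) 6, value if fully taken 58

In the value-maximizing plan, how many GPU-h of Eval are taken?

Sort by value density: Align 49/5≈9.8, FtBase 58/6≈9.67, Eval 9/18≈0.5, Compress 6/28≈0.214.
Take all of Align (5 GPU-h, value 49) ; 8 GPU-h left.
All 6 GPU-h of FtBase fit (value 58) ; 2 remain.
Only 2 GPU-h remain; take 2/18 of Eval for value 9×2/18 = 1.

2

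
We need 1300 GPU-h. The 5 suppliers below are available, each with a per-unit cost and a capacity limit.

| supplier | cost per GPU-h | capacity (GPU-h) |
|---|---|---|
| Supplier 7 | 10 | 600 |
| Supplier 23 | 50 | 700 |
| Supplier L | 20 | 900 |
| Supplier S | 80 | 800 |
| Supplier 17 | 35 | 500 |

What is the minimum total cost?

Cheapest first:
Supplier 7 (10): use full 600 — 700 GPU-h to go.
Supplier L (20): take the remaining 700 — done.
Supplier 17, Supplier 23, Supplier S: unused.
Cost = 600×10 + 700×20 = 20000.

20000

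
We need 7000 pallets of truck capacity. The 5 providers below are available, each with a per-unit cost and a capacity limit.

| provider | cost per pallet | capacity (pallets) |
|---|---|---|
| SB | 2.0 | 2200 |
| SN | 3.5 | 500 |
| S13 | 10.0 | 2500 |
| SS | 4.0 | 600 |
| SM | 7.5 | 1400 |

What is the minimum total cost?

Cheapest first:
Take 2200 from SB at 2.0 ; need 4800 more.
SN (3.5): use full 500 ; 4300 pallets to go.
SS (4.0): use full 600 ; 3700 pallets to go.
SM (7.5): use full 1400 ; 2300 pallets to go.
S13 (10.0): take the remaining 2300 ; done.
Cost = 2200×2.0 + 500×3.5 + 600×4.0 + 1400×7.5 + 2300×10.0 = 42050.

42050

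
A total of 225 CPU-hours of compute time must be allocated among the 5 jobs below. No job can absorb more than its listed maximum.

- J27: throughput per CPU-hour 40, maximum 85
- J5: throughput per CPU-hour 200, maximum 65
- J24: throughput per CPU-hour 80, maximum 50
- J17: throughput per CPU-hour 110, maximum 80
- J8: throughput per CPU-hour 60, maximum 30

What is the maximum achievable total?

27600

Rank by throughput per CPU-hour: J5 200 > J17 110 > J24 80 > J8 60 > J27 40.
J5: +65 to 65 (cap) ; 160 left.
Give J17 80 to hit its cap of 80 ; 80 left.
J24 takes 50 to reach its cap of 50 ; 30 left.
J8 takes 30 to reach its cap of 30 ; 0 left.
Total = 200×65 + 80×50 + 110×80 + 60×30 = 27600.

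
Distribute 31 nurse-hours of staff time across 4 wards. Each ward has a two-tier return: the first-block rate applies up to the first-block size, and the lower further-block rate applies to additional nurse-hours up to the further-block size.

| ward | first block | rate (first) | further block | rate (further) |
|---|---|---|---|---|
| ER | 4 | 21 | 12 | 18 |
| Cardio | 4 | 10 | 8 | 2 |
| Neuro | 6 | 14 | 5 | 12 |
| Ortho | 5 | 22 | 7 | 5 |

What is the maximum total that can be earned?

542

Treat each block as its own option and order by rate: Ortho/T1 22 > ER/T1 21 > ER/T2 18 > Neuro/T1 14 > Neuro/T2 12 > Cardio/T1 10 > Ortho/T2 5 > Cardio/T2 2.
Ortho/T1 (22): +5 ; 26 left.
ER/T1 (21): +4 ; 22 left.
ER T2 at 18: fill all 12 ; 10 left.
Neuro/T1 (14): +6 ; 4 left.
Neuro/T2: +4 of 5 at 12; pool empty.
Total = 22×5 + 21×4 + 18×12 + 14×6 + 12×4 = 542.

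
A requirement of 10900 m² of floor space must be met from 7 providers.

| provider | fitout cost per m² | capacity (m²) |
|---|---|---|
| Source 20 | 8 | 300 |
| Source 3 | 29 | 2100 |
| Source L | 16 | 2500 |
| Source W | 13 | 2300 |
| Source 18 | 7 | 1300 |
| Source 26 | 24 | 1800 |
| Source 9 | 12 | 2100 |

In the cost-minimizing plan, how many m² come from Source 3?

600

Use providers in increasing cost order.
Source 18 (7): use full 1300 — 9600 m² to go.
Source 20 at 8: take all 300 m² — 9300 still needed.
Source 9 (12): use full 2100 — 7200 m² to go.
Source W at 13: take all 2300 m² — 4900 still needed.
Source L (16): use full 2500 — 2400 m² to go.
Source 26 (24): use full 1800 — 600 m² to go.
Source 3 at 29: take 600 of its 2100 — requirement met.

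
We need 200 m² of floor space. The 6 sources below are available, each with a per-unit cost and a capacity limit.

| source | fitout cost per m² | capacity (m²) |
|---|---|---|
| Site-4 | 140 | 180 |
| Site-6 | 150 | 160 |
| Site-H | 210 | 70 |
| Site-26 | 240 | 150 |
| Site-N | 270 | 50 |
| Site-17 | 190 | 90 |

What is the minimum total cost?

Fill from the cheapest source first.
Site-4 (140): use full 180 — 20 m² to go.
Site-6 (150): take the remaining 20 — done.
Site-17, Site-H, Site-26, Site-N: unused.
Cost = 180×140 + 20×150 = 28200.

28200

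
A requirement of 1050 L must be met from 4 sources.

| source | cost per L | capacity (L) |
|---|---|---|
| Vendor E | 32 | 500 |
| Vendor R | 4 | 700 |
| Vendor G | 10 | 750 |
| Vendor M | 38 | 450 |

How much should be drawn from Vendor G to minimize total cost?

Cheapest first:
Take 700 from Vendor R at 4 — need 350 more.
Vendor G at 10: take 350 of its 750 — requirement met.
Vendor E, Vendor M: unused.

350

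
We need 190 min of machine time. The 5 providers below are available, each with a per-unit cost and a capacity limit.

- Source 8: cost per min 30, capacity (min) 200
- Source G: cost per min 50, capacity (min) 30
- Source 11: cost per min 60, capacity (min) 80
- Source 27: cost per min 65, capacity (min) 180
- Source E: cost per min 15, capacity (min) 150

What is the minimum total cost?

3450

Cheapest first:
Take 150 from Source E at 15 ; need 40 more.
Take 40 from Source 8 at 30 to finish.
Source G, Source 11, Source 27: unused.
Cost = 150×15 + 40×30 = 3450.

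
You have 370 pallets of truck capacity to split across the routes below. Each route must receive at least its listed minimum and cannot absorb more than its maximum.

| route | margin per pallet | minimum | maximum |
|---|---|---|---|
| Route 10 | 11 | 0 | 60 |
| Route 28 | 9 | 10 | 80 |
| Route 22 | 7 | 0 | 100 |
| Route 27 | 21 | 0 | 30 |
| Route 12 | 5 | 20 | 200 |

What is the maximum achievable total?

Meeting every minimum uses 0+10+0+0+20 = 30 pallets, leaving 340.
Order the routes by margin per pallet: Route 27 21 > Route 10 11 > Route 28 9 > Route 22 7 > Route 12 5.
Route 27 takes 30 more to reach its cap of 30 — 310 left.
Route 10: +60 to 60 (cap) — 250 left.
Route 28: +70 to 80 (cap) — 180 left.
Route 22 takes 100 more to reach its cap of 100 — 80 left.
Route 12: +80 (room for 180) → 100. Pool exhausted.
Total = 11×60 + 9×80 + 7×100 + 21×30 + 5×100 = 3210.

3210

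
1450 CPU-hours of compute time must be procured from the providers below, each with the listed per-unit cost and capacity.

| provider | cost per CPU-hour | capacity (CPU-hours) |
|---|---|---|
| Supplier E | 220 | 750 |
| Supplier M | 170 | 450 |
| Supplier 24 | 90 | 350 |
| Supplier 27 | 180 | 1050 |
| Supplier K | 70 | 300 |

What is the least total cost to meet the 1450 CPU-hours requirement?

192000

Fill from the cheapest provider first.
Supplier K (70): use full 300 ; 1150 CPU-hours to go.
Supplier 24 at 90: take all 350 CPU-hours ; 800 still needed.
Supplier M at 170: take all 450 CPU-hours ; 350 still needed.
Supplier 27 at 180: take 350 of its 1050 ; requirement met.
Supplier E: unused.
Cost = 300×70 + 350×90 + 450×170 + 350×180 = 192000.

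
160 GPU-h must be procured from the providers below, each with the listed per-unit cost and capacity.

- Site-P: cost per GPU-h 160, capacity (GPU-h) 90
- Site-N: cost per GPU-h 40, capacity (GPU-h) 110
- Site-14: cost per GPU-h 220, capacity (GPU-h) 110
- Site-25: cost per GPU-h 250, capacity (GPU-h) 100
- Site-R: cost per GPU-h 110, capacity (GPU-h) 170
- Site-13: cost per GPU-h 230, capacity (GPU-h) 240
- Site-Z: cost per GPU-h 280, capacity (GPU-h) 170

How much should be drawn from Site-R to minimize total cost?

Cheapest first:
Site-N (40): use full 110 — 50 GPU-h to go.
Site-R at 110: take 50 of its 170 — requirement met.
Site-P, Site-14, Site-13, Site-25, Site-Z: unused.

50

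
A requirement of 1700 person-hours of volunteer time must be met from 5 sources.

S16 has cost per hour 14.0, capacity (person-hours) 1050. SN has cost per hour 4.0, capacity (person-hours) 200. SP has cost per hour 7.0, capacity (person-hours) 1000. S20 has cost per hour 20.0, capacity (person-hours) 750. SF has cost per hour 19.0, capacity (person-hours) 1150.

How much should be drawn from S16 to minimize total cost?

500

Cheapest first:
SN (4.0): use full 200 — 1500 person-hours to go.
SP (7.0): use full 1000 — 500 person-hours to go.
S16 at 14.0: take 500 of its 1050 — requirement met.
SF, S20: unused.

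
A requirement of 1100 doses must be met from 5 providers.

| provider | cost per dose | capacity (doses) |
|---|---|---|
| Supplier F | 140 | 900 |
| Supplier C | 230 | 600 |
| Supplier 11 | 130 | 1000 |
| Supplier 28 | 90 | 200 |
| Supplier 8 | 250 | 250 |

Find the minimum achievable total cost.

Use providers in increasing cost order.
Supplier 28 at 90: take all 200 doses → 900 still needed.
Supplier 11 (130): take the remaining 900 → done.
Supplier F, Supplier C, Supplier 8: unused.
Cost = 200×90 + 900×130 = 135000.

135000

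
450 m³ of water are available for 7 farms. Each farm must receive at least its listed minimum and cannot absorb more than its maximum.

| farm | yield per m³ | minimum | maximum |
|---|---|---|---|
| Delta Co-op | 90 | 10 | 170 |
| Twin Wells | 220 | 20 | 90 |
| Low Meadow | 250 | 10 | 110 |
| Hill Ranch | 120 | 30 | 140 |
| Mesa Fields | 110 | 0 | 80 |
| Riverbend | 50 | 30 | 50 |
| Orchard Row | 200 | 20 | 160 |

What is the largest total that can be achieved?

87700

Meeting every minimum uses 10+20+10+30+0+30+20 = 120 m³, leaving 330.
Rank by yield per m³: Low Meadow 250 > Twin Wells 220 > Orchard Row 200 > Hill Ranch 120 > Mesa Fields 110 > Delta Co-op 90 > Riverbend 50.
Low Meadow takes 100 more to reach its cap of 110 — 230 left.
Give Twin Wells 70 more to hit its cap of 90 — 160 left.
Orchard Row: +140 to 160 (cap) — 20 left.
Hill Ranch has room for 110 more but only 20 remain, so it gets 50.
Total = 90×10 + 220×90 + 250×110 + 120×50 + 50×30 + 200×160 = 87700.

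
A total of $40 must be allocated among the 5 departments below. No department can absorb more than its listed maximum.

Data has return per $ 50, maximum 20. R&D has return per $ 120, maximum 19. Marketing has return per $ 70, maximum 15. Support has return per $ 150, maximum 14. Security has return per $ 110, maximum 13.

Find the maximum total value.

Highest return per $ first: Support 150 > R&D 120 > Security 110 > Marketing 70 > Data 50.
Give Support 14 to hit its cap of 14 — 26 left.
R&D: +19 to 19 (cap) — 7 left.
Only 7 left; Security takes them to reach 7.
Total = 120×19 + 150×14 + 110×7 = 5150.

5150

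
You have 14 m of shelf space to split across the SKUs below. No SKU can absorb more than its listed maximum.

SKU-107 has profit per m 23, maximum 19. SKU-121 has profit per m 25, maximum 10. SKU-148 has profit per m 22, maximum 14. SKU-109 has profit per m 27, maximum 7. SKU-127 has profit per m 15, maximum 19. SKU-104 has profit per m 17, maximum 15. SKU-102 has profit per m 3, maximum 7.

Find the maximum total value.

364

Highest profit per m first: SKU-109 27 > SKU-121 25 > SKU-107 23 > SKU-148 22 > SKU-104 17 > SKU-127 15 > SKU-102 3.
Give SKU-109 7 to hit its cap of 7 ; 7 left.
SKU-121: +7 (room for 10) → 7. Pool exhausted.
Total = 25×7 + 27×7 = 364.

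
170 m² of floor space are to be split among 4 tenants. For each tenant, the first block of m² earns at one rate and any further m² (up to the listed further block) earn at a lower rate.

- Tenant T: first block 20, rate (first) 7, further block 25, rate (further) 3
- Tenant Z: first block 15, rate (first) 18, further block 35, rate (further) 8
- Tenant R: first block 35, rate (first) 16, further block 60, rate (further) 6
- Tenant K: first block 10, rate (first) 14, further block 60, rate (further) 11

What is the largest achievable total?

Treat each block as its own option and order by rate: Tenant Z/first 18 > Tenant R/first 16 > Tenant K/first 14 > Tenant K/second 11 > Tenant Z/second 8 > Tenant T/first 7 > Tenant R/second 6 > Tenant T/second 3.
Tenant Z first at 18: fill all 15 ; 155 left.
Fill Tenant R first block (35 at 16) ; 120 left.
Tenant K first at 14: fill all 10 ; 110 left.
Tenant K/second (11): +60 ; 50 left.
Fill Tenant Z second block (35 at 8) ; 15 left.
Tenant T first at 7: only 15 left, fill 15.
Total = 18×15 + 16×35 + 14×10 + 11×60 + 8×35 + 7×15 = 2015.

2015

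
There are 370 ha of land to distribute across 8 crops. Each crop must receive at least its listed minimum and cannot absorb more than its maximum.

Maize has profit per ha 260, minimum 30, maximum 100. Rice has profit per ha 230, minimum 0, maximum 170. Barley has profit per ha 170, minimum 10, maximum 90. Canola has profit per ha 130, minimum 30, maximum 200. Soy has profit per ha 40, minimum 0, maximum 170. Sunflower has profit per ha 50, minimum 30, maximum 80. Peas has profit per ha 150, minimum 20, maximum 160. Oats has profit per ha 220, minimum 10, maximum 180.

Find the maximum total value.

Meeting every minimum uses 30+0+10+30+0+30+20+10 = 130 ha, leaving 240.
Order the crops by profit per ha: Maize 260 > Rice 230 > Oats 220 > Barley 170 > Peas 150 > Canola 130 > Sunflower 50 > Soy 40.
Give Maize 70 more to hit its cap of 100 — 170 left.
Rice takes 170 more to reach its cap of 170 — 0 left.
Total = 260×100 + 230×170 + 170×10 + 130×30 + 50×30 + 150×20 + 220×10 = 77400.

77400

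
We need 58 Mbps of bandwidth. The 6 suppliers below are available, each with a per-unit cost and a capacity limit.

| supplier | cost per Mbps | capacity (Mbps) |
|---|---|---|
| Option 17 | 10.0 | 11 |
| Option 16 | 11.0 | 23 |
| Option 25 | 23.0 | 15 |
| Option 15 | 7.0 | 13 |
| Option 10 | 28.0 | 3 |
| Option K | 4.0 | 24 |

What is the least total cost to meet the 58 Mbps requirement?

407

Fill from the cheapest supplier first.
Take 24 from Option K at 4.0 → need 34 more.
Option 15 at 7.0: take all 13 Mbps → 21 still needed.
Option 17 (10.0): use full 11 → 10 Mbps to go.
Option 16 (11.0): take the remaining 10 → done.
Option 25, Option 10: unused.
Cost = 24×4.0 + 13×7.0 + 11×10.0 + 10×11.0 = 407.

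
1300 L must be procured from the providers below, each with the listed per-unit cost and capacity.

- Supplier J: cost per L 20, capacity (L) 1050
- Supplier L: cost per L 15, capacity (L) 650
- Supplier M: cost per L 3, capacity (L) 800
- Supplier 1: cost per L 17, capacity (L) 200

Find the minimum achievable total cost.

9900

Fill from the cheapest provider first.
Supplier M at 3: take all 800 L — 500 still needed.
Take 500 from Supplier L at 15 to finish.
Supplier 1, Supplier J: unused.
Cost = 800×3 + 500×15 = 9900.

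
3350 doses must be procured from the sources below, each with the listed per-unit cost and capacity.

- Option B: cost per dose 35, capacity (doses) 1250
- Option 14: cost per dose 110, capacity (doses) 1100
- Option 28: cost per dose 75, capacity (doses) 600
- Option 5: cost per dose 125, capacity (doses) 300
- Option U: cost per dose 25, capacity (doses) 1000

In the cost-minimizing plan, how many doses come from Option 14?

500

Fill from the cheapest source first.
Option U (25): use full 1000 — 2350 doses to go.
Option B (35): use full 1250 — 1100 doses to go.
Option 28 (75): use full 600 — 500 doses to go.
Option 14 at 110: take 500 of its 1100 — requirement met.
Option 5: unused.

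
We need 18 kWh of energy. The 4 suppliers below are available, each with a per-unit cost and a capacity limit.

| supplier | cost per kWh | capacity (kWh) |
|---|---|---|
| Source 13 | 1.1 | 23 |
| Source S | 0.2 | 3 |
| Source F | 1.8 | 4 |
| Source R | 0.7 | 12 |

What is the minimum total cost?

Use suppliers in increasing cost order.
Source S at 0.2: take all 3 kWh — 15 still needed.
Source R (0.7): use full 12 — 3 kWh to go.
Source 13 (1.1): take the remaining 3 — done.
Source F: unused.
Cost = 3×0.2 + 12×0.7 + 3×1.1 = 12.3.

12.3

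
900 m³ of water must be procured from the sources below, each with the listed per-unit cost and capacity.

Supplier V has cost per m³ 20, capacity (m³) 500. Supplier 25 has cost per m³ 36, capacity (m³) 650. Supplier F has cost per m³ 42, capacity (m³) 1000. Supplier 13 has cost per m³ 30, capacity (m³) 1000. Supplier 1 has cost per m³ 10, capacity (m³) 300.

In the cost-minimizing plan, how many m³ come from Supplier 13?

100

Cheapest first:
Supplier 1 at 10: take all 300 m³ ; 600 still needed.
Supplier V (20): use full 500 ; 100 m³ to go.
Take 100 from Supplier 13 at 30 to finish.
Supplier 25, Supplier F: unused.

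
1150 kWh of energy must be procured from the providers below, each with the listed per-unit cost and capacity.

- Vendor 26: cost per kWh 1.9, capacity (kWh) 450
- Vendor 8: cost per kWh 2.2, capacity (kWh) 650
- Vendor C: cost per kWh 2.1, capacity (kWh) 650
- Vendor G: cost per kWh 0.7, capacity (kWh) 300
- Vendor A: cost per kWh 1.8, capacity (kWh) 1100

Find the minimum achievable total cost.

Use providers in increasing cost order.
Vendor G (0.7): use full 300 → 850 kWh to go.
Take 850 from Vendor A at 1.8 to finish.
Vendor 26, Vendor C, Vendor 8: unused.
Cost = 300×0.7 + 850×1.8 = 1740.

1740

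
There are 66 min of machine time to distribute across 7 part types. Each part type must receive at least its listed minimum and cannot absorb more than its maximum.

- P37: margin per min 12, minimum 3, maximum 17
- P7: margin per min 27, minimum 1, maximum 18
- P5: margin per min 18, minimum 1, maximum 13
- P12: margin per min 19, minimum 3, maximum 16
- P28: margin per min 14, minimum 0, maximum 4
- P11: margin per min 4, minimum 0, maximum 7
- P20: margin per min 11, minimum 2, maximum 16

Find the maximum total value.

Meeting every minimum uses 3+1+1+3+0+0+2 = 10 min, leaving 56.
Highest margin per min first: P7 27 > P12 19 > P5 18 > P28 14 > P37 12 > P20 11 > P11 4.
P7: +17 to 18 (cap) ; 39 left.
P12: +13 to 16 (cap) ; 26 left.
P5 takes 12 more to reach its cap of 13 ; 14 left.
P28 takes 4 more to reach its cap of 4 ; 10 left.
Only 10 left; P37 takes them to reach 13.
Total = 12×13 + 27×18 + 18×13 + 19×16 + 14×4 + 11×2 = 1258.

1258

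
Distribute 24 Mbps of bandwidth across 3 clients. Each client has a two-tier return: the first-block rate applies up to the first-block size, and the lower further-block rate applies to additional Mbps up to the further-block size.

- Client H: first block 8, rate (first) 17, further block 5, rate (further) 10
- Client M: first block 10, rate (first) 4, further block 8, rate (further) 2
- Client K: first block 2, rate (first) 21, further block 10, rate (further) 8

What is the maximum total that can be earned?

Treat each block as its own option and order by rate: Client K/T1 21 > Client H/T1 17 > Client H/T2 10 > Client K/T2 8 > Client M/T1 4 > Client M/T2 2.
Fill Client K T1 block (2 at 21) — 22 left.
Fill Client H T1 block (8 at 17) — 14 left.
Fill Client H T2 block (5 at 10) — 9 left.
Client K T2 at 8: only 9 left, fill 9.
Total = 21×2 + 17×8 + 10×5 + 8×9 = 300.

300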